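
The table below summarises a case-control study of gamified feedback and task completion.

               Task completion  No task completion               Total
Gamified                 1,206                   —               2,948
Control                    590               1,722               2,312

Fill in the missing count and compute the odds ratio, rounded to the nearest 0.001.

The missing cell is in the exposed row: 2948 − 1206 = 1742.
So a = 1206, b = 1742, c = 590, d = 1722.
OR = (a·d)/(b·c) = (1206 × 1722) / (1742 × 590) = 2076732 / 1027780 = 2.02060

2.021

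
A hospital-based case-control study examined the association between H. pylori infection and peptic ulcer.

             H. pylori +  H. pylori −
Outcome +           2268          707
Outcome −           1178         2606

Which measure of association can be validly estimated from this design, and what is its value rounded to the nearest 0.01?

Reading the table with exposure as columns: a = 2268 (H. pylori +, case), b = 1178 (H. pylori +, non-case), c = 707 (H. pylori −, case), d = 2606.
This is a hospital-based case-control study: participants were sampled on outcome status, so risks in the source population cannot be estimated directly — relative risk is not valid here. The odds ratio is the appropriate measure.
OR = (a·d)/(b·c) = (2268 × 2606) / (1178 × 707) = 5910408 / 832846 = 7.09664

7.10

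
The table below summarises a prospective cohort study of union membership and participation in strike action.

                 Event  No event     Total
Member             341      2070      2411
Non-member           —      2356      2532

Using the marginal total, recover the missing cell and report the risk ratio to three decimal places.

2.035

The missing cell is in the unexposed row: 2532 − 2356 = 176.
So a = 341, b = 2070, c = 176, d = 2356.
RR = [a/(a+b)] / [c/(c+d)] = (341/2411) / (176/2532) = 0.14144/0.06951 = 2.03474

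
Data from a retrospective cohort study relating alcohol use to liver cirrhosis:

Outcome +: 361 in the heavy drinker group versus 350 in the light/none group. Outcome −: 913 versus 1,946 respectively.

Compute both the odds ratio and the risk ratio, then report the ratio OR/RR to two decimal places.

1.18

From the description: a = 361, b = 913, c = 350, d = 1946.
OR = (361·1946)/(913·350) = 702506/319550 = 2.19842
Risk in exposed = 361/1274 = 0.28336; risk in unexposed = 350/2296 = 0.15244; RR = 1.85884
OR/RR = 2.19842 / 1.85884 = 1.18269
The outcome is not rare, so the OR lies further from 1 than the RR.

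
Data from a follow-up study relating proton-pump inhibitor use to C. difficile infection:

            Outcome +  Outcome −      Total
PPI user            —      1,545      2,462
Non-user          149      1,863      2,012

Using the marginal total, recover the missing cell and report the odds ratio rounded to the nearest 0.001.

7.421

The missing cell is in the exposed row: 2462 − 1545 = 917.
So a = 917, b = 1545, c = 149, d = 1863.
OR = (a·d)/(b·c) = (917 × 1863) / (1545 × 149) = 1708371 / 230205 = 7.42109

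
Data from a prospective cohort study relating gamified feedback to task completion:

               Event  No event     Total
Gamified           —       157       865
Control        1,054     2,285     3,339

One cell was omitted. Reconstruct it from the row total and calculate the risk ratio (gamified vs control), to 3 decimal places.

The missing cell is in the exposed row: 865 − 157 = 708.
So a = 708, b = 157, c = 1054, d = 2285.
RR = [a/(a+b)] / [c/(c+d)] = (708/865) / (1054/3339) = 0.81850/0.31566 = 2.59294

2.593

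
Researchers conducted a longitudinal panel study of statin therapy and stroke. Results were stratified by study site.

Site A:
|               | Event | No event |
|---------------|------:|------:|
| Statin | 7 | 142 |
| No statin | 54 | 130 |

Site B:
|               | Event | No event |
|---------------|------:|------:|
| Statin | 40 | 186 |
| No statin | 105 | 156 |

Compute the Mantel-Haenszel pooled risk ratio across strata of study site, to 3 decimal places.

RR_MH = Σ(aᵢ·n₀ᵢ/nᵢ) / Σ(cᵢ·n₁ᵢ/nᵢ), with n₁ᵢ = aᵢ+bᵢ (exposed), n₀ᵢ = cᵢ+dᵢ (unexposed), nᵢ = n₁ᵢ+n₀ᵢ.
Stratum 1 (Site A): n₁ = 149, n₀ = 184, n = 333; a·n₀/n = 7·184/333 = 3.8679; c·n₁/n = 54·149/333 = 24.1622
Stratum 2 (Site B): n₁ = 226, n₀ = 261, n = 487; a·n₀/n = 40·261/487 = 21.4374; c·n₁/n = 105·226/487 = 48.7269
RR_MH = (3.8679 + 21.4374) / (24.1622 + 48.7269) = 25.3052 / 72.8891 = 0.34717

0.347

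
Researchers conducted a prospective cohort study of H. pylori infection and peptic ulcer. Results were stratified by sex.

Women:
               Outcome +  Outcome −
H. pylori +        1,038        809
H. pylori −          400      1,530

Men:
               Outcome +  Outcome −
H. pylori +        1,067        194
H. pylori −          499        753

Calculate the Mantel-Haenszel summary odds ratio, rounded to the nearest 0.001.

5.960

OR_MH = Σ(aᵢdᵢ/nᵢ) / Σ(bᵢcᵢ/nᵢ), where nᵢ is the stratum total.
Stratum 1 (Women): n = 3777; a·d/n = 1038·1530/3777 = 420.4766; b·c/n = 809·400/3777 = 85.6765
Stratum 2 (Men): n = 2513; a·d/n = 1067·753/2513 = 319.7179; b·c/n = 194·499/2513 = 38.5221
OR_MH = (420.4766 + 319.7179) / (85.6765 + 38.5221) = 740.1944 / 124.1985 = 5.95977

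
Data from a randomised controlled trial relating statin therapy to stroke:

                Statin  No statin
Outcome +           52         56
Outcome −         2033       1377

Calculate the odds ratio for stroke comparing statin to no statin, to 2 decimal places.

0.63

Reading the table with exposure as columns: a = 52 (Statin, case), b = 2033 (Statin, non-case), c = 56 (No statin, case), d = 1377.
OR = (a·d)/(b·c) = (52 × 1377) / (2033 × 56) = 71604 / 113848 = 0.62894
Exposure is associated with lower odds of stroke (OR = 0.63 < 1).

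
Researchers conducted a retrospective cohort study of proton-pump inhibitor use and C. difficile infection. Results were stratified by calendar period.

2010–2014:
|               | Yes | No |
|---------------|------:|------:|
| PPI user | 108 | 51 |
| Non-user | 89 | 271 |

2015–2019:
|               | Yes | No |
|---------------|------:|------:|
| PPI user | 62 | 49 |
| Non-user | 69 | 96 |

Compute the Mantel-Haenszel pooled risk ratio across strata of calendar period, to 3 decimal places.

RR_MH = Σ(aᵢ·n₀ᵢ/nᵢ) / Σ(cᵢ·n₁ᵢ/nᵢ), with n₁ᵢ = aᵢ+bᵢ (exposed), n₀ᵢ = cᵢ+dᵢ (unexposed), nᵢ = n₁ᵢ+n₀ᵢ.
Stratum 1 (2010–2014): n₁ = 159, n₀ = 360, n = 519; a·n₀/n = 108·360/519 = 74.9133; c·n₁/n = 89·159/519 = 27.2659
Stratum 2 (2015–2019): n₁ = 111, n₀ = 165, n = 276; a·n₀/n = 62·165/276 = 37.0652; c·n₁/n = 69·111/276 = 27.7500
RR_MH = (74.9133 + 37.0652) / (27.2659 + 27.7500) = 111.9785 / 55.0159 = 2.03538

2.035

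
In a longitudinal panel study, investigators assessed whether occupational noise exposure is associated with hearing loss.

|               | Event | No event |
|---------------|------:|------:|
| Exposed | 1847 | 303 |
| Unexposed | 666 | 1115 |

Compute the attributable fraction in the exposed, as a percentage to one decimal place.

Cells: a = 1847, b = 303, c = 666, d = 1115.
Risk in exposed = 1847/2150 = 0.85907; risk in unexposed = 666/1781 = 0.37395.
RR = 0.85907/0.37395 = 2.29730
AR% = (RR − 1)/RR × 100 = (2.29730 − 1)/2.29730 × 100 = 56.4707%

56.5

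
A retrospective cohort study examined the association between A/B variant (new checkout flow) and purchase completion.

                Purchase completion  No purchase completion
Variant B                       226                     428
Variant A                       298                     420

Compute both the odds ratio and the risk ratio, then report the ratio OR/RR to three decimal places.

0.894

Cells: a = 226, b = 428, c = 298, d = 420.
OR = (226·420)/(428·298) = 94920/127544 = 0.74421
Risk in exposed = 226/654 = 0.34557; risk in unexposed = 298/718 = 0.41504; RR = 0.83260
OR/RR = 0.74421 / 0.83260 = 0.89384
The outcome is not rare, so the OR lies further from 1 than the RR.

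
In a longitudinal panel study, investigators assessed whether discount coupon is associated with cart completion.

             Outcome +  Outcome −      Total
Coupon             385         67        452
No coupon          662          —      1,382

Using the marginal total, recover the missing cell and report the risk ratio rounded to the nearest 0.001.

1.778

The missing cell is in the unexposed row: 1382 − 662 = 720.
So a = 385, b = 67, c = 662, d = 720.
RR = [a/(a+b)] / [c/(c+d)] = (385/452) / (662/1382) = 0.85177/0.47902 = 1.77817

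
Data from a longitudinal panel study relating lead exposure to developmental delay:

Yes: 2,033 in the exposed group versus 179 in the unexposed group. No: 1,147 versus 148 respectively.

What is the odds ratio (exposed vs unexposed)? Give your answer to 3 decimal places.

1.465

From the description: a = 2033, b = 1147, c = 179, d = 148.
OR = (a·d)/(b·c) = (2033 × 148) / (1147 × 179) = 300884 / 205313 = 1.46549
The odds of developmental delay are about 1.47 times as high in the exposed group.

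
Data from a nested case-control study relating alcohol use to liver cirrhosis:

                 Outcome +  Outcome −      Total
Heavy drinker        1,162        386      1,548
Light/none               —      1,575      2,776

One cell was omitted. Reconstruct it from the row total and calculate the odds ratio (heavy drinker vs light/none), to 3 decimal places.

The missing cell is in the unexposed row: 2776 − 1575 = 1201.
So a = 1162, b = 386, c = 1201, d = 1575.
OR = (a·d)/(b·c) = (1162 × 1575) / (386 × 1201) = 1830150 / 463586 = 3.94781

3.948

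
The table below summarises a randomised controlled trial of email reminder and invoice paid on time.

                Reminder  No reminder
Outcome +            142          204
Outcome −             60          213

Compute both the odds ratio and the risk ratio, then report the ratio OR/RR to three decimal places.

Reading the table with exposure as columns: a = 142 (Reminder, case), b = 60 (Reminder, non-case), c = 204 (No reminder, case), d = 213.
OR = (142·213)/(60·204) = 30246/12240 = 2.47108
Risk in exposed = 142/202 = 0.70297; risk in unexposed = 204/417 = 0.48921; RR = 1.43695
OR/RR = 2.47108 / 1.43695 = 1.71966
The outcome is not rare, so the OR lies further from 1 than the RR.

1.720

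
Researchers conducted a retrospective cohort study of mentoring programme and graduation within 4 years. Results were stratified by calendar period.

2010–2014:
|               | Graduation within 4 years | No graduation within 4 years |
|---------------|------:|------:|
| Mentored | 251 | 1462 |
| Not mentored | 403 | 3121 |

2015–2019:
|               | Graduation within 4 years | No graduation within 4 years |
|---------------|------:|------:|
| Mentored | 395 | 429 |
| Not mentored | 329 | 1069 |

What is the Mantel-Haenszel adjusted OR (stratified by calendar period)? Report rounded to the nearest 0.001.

1.929

OR_MH = Σ(aᵢdᵢ/nᵢ) / Σ(bᵢcᵢ/nᵢ), where nᵢ is the stratum total.
Stratum 1 (2010–2014): n = 5237; a·d/n = 251·3121/5237 = 149.5839; b·c/n = 1462·403/5237 = 112.5045
Stratum 2 (2015–2019): n = 2222; a·d/n = 395·1069/2222 = 190.0338; b·c/n = 429·329/2222 = 63.5198
OR_MH = (149.5839 + 190.0338) / (112.5045 + 63.5198) = 339.6177 / 176.0243 = 1.92938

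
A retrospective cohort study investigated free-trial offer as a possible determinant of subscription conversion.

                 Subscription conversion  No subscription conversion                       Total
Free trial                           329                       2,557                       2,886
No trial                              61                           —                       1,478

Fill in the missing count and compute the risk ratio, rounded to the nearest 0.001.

The missing cell is in the unexposed row: 1478 − 61 = 1417.
So a = 329, b = 2557, c = 61, d = 1417.
RR = [a/(a+b)] / [c/(c+d)] = (329/2886) / (61/1478) = 0.11400/0.04127 = 2.76213

2.762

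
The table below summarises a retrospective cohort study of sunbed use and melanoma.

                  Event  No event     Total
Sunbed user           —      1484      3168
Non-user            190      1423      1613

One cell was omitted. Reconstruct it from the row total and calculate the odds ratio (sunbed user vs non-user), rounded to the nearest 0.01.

The missing cell is in the exposed row: 3168 − 1484 = 1684.
So a = 1684, b = 1484, c = 190, d = 1423.
OR = (a·d)/(b·c) = (1684 × 1423) / (1484 × 190) = 2396332 / 281960 = 8.49884

8.50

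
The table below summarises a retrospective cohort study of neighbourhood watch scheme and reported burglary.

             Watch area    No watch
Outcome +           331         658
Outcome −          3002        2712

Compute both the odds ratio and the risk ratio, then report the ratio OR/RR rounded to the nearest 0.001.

0.893

Reading the table with exposure as columns: a = 331 (Watch area, case), b = 3002 (Watch area, non-case), c = 658 (No watch, case), d = 2712.
OR = (331·2712)/(3002·658) = 897672/1975316 = 0.45444
Risk in exposed = 331/3333 = 0.09931; risk in unexposed = 658/3370 = 0.19525; RR = 0.50862
OR/RR = 0.45444 / 0.50862 = 0.89348
The outcome is not rare, so the OR lies further from 1 than the RR.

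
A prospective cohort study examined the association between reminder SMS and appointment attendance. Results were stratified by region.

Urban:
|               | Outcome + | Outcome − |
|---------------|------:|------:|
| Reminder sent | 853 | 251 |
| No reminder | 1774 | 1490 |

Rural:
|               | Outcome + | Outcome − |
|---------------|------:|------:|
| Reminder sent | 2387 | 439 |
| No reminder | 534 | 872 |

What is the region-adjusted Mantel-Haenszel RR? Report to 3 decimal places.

RR_MH = Σ(aᵢ·n₀ᵢ/nᵢ) / Σ(cᵢ·n₁ᵢ/nᵢ), with n₁ᵢ = aᵢ+bᵢ (exposed), n₀ᵢ = cᵢ+dᵢ (unexposed), nᵢ = n₁ᵢ+n₀ᵢ.
Stratum 1 (Urban): n₁ = 1104, n₀ = 3264, n = 4368; a·n₀/n = 853·3264/4368 = 637.4066; c·n₁/n = 1774·1104/4368 = 448.3736
Stratum 2 (Rural): n₁ = 2826, n₀ = 1406, n = 4232; a·n₀/n = 2387·1406/4232 = 793.0345; c·n₁/n = 534·2826/4232 = 356.5888
RR_MH = (637.4066 + 793.0345) / (448.3736 + 356.5888) = 1430.4411 / 804.9625 = 1.77703

1.777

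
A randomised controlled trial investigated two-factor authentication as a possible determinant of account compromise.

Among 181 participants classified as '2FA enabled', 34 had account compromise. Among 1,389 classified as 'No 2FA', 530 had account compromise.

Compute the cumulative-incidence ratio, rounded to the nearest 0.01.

0.49

From the description: a = 34, b = 147, c = 530, d = 859.
Risk in exposed = 34/181 = 0.18785; risk in unexposed = 530/1389 = 0.38157.
RR = 0.18785 / 0.38157 = 0.49230
The risk is 51% lower among the exposed than among the unexposed.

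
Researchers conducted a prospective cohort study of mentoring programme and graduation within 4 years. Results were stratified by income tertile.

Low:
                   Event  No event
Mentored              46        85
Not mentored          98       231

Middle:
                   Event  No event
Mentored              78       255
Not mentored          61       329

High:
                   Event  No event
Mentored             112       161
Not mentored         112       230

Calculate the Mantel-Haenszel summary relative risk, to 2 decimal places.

1.30

RR_MH = Σ(aᵢ·n₀ᵢ/nᵢ) / Σ(cᵢ·n₁ᵢ/nᵢ), with n₁ᵢ = aᵢ+bᵢ (exposed), n₀ᵢ = cᵢ+dᵢ (unexposed), nᵢ = n₁ᵢ+n₀ᵢ.
Stratum 1 (Low): n₁ = 131, n₀ = 329, n = 460; a·n₀/n = 46·329/460 = 32.9000; c·n₁/n = 98·131/460 = 27.9087
Stratum 2 (Middle): n₁ = 333, n₀ = 390, n = 723; a·n₀/n = 78·390/723 = 42.0747; c·n₁/n = 61·333/723 = 28.0954
Stratum 3 (High): n₁ = 273, n₀ = 342, n = 615; a·n₀/n = 112·342/615 = 62.2829; c·n₁/n = 112·273/615 = 49.7171
RR_MH = (32.9000 + 42.0747 + 62.2829) / (27.9087 + 28.0954 + 49.7171) = 137.2576 / 105.7212 = 1.29830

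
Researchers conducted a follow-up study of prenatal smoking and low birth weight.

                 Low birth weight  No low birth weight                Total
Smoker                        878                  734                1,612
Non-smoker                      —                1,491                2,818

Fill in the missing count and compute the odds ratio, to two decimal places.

The missing cell is in the unexposed row: 2818 − 1491 = 1327.
So a = 878, b = 734, c = 1327, d = 1491.
OR = (a·d)/(b·c) = (878 × 1491) / (734 × 1327) = 1309098 / 974018 = 1.34402

1.34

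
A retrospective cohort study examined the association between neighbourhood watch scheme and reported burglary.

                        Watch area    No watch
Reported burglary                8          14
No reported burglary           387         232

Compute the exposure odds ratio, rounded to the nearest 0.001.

0.343

Reading the table with exposure as columns: a = 8 (Watch area, case), b = 387 (Watch area, non-case), c = 14 (No watch, case), d = 232.
OR = (a·d)/(b·c) = (8 × 232) / (387 × 14) = 1856 / 5418 = 0.34256
Exposure is associated with lower odds of reported burglary (OR = 0.34 < 1).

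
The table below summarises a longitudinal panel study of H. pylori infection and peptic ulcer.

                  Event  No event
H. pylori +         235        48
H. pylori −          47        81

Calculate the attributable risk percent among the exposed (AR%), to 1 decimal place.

55.8

Cells: a = 235, b = 48, c = 47, d = 81.
Risk in exposed = 235/283 = 0.83039; risk in unexposed = 47/128 = 0.36719.
RR = 0.83039/0.36719 = 2.26148
AR% = (RR − 1)/RR × 100 = (2.26148 − 1)/2.26148 × 100 = 55.7813%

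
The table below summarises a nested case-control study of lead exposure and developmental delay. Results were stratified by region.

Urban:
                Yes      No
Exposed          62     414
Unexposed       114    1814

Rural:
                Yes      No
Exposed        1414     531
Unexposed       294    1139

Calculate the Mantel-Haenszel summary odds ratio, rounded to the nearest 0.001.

OR_MH = Σ(aᵢdᵢ/nᵢ) / Σ(bᵢcᵢ/nᵢ), where nᵢ is the stratum total.
Stratum 1 (Urban): n = 2404; a·d/n = 62·1814/2404 = 46.7837; b·c/n = 414·114/2404 = 19.6323
Stratum 2 (Rural): n = 3378; a·d/n = 1414·1139/3378 = 476.7750; b·c/n = 531·294/3378 = 46.2149
OR_MH = (46.7837 + 476.7750) / (19.6323 + 46.2149) = 523.5587 / 65.8472 = 7.95112

7.951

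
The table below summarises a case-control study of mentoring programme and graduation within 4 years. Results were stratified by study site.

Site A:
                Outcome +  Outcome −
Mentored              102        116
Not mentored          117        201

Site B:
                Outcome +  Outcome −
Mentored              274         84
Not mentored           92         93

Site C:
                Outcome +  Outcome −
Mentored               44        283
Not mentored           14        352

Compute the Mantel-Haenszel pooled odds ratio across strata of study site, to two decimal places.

2.38

OR_MH = Σ(aᵢdᵢ/nᵢ) / Σ(bᵢcᵢ/nᵢ), where nᵢ is the stratum total.
Stratum 1 (Site A): n = 536; a·d/n = 102·201/536 = 38.2500; b·c/n = 116·117/536 = 25.3209
Stratum 2 (Site B): n = 543; a·d/n = 274·93/543 = 46.9282; b·c/n = 84·92/543 = 14.2320
Stratum 3 (Site C): n = 693; a·d/n = 44·352/693 = 22.3492; b·c/n = 283·14/693 = 5.7172
OR_MH = (38.2500 + 46.9282 + 22.3492) / (25.3209 + 14.2320 + 5.7172) = 107.5274 / 45.2701 = 2.37524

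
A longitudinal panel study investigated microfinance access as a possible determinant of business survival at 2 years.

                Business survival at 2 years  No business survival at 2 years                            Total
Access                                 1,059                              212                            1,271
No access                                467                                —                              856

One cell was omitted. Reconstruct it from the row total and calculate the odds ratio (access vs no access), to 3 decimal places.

The missing cell is in the unexposed row: 856 − 467 = 389.
So a = 1059, b = 212, c = 467, d = 389.
OR = (a·d)/(b·c) = (1059 × 389) / (212 × 467) = 411951 / 99004 = 4.16095

4.161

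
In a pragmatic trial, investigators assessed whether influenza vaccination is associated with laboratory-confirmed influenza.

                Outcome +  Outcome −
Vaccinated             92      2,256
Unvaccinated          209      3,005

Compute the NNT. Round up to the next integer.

Risk in treated group = 92/2348 = 0.03918; risk in control = 209/3214 = 0.06503.
Absolute risk reduction = 0.06503 − 0.03918 = 0.02585
NNT = 1 / ARR = 1 / 0.02585 = 38.691 → round up → 39

39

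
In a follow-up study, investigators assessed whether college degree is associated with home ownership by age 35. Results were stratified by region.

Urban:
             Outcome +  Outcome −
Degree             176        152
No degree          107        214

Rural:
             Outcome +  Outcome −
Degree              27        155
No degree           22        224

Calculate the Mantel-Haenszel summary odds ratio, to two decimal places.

OR_MH = Σ(aᵢdᵢ/nᵢ) / Σ(bᵢcᵢ/nᵢ), where nᵢ is the stratum total.
Stratum 1 (Urban): n = 649; a·d/n = 176·214/649 = 58.0339; b·c/n = 152·107/649 = 25.0601
Stratum 2 (Rural): n = 428; a·d/n = 27·224/428 = 14.1308; b·c/n = 155·22/428 = 7.9673
OR_MH = (58.0339 + 14.1308) / (25.0601 + 7.9673) = 72.1647 / 33.0274 = 2.18500

2.18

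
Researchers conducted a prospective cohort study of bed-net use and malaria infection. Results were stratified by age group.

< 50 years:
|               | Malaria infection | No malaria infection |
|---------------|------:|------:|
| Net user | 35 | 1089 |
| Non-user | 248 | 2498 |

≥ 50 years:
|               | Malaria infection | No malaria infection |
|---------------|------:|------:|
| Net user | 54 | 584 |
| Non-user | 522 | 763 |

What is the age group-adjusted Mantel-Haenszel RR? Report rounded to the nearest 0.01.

RR_MH = Σ(aᵢ·n₀ᵢ/nᵢ) / Σ(cᵢ·n₁ᵢ/nᵢ), with n₁ᵢ = aᵢ+bᵢ (exposed), n₀ᵢ = cᵢ+dᵢ (unexposed), nᵢ = n₁ᵢ+n₀ᵢ.
Stratum 1 (< 50 years): n₁ = 1124, n₀ = 2746, n = 3870; a·n₀/n = 35·2746/3870 = 24.8346; c·n₁/n = 248·1124/3870 = 72.0289
Stratum 2 (≥ 50 years): n₁ = 638, n₀ = 1285, n = 1923; a·n₀/n = 54·1285/1923 = 36.0842; c·n₁/n = 522·638/1923 = 173.1856
RR_MH = (24.8346 + 36.0842) / (72.0289 + 173.1856) = 60.9189 / 245.2146 = 0.24843

0.25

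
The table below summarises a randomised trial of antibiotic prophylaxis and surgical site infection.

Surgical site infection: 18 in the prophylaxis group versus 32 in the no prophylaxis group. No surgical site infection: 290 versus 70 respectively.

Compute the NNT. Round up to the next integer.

4

Risk in treated group = 18/308 = 0.05844; risk in control = 32/102 = 0.31373.
Absolute risk reduction = 0.31373 − 0.05844 = 0.25528
NNT = 1 / ARR = 1 / 0.25528 = 3.917 → round up → 4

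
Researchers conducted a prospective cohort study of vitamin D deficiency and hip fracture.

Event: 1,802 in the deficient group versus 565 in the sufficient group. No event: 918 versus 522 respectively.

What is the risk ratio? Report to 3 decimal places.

1.275

From the description: a = 1802, b = 918, c = 565, d = 522.
Risk in exposed = 1802/2720 = 0.66250; risk in unexposed = 565/1087 = 0.51978.
RR = 0.66250 / 0.51978 = 1.27458
The risk among the exposed is 1.27 times that among the unexposed.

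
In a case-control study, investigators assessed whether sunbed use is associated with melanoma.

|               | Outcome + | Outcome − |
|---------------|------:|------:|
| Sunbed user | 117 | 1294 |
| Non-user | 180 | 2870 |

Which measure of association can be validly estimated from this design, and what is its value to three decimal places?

1.442

Cells: a = 117, b = 1294, c = 180, d = 2870.
This is a case-control study: participants were sampled on outcome status, so risks in the source population cannot be estimated directly — relative risk is not valid here. The odds ratio is the appropriate measure.
OR = (a·d)/(b·c) = (117 × 2870) / (1294 × 180) = 335790 / 232920 = 1.44165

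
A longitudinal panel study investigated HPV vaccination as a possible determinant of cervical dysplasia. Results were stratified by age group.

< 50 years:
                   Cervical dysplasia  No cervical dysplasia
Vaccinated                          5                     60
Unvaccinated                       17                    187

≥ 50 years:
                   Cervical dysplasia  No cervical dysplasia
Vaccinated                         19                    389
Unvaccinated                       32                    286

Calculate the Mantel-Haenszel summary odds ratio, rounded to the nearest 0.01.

0.52

OR_MH = Σ(aᵢdᵢ/nᵢ) / Σ(bᵢcᵢ/nᵢ), where nᵢ is the stratum total.
Stratum 1 (< 50 years): n = 269; a·d/n = 5·187/269 = 3.4758; b·c/n = 60·17/269 = 3.7918
Stratum 2 (≥ 50 years): n = 726; a·d/n = 19·286/726 = 7.4848; b·c/n = 389·32/726 = 17.1460
OR_MH = (3.4758 + 7.4848) / (3.7918 + 17.1460) = 10.9607 / 20.9378 = 0.52349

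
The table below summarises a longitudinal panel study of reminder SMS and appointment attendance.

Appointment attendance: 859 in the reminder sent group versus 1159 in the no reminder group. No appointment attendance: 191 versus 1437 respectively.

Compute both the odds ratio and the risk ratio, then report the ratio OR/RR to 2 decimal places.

From the description: a = 859, b = 191, c = 1159, d = 1437.
OR = (859·1437)/(191·1159) = 1234383/221369 = 5.57613
Risk in exposed = 859/1050 = 0.81810; risk in unexposed = 1159/2596 = 0.44646; RR = 1.83242
OR/RR = 5.57613 / 1.83242 = 3.04304
The outcome is not rare, so the OR lies further from 1 than the RR.

3.04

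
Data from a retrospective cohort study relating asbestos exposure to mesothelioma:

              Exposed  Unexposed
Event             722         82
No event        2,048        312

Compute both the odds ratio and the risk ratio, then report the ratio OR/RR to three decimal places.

1.071

Reading the table with exposure as columns: a = 722 (Exposed, case), b = 2048 (Exposed, non-case), c = 82 (Unexposed, case), d = 312.
OR = (722·312)/(2048·82) = 225264/167936 = 1.34137
Risk in exposed = 722/2770 = 0.26065; risk in unexposed = 82/394 = 0.20812; RR = 1.25239
OR/RR = 1.34137 / 1.25239 = 1.07105
The outcome is not rare, so the OR lies further from 1 than the RR.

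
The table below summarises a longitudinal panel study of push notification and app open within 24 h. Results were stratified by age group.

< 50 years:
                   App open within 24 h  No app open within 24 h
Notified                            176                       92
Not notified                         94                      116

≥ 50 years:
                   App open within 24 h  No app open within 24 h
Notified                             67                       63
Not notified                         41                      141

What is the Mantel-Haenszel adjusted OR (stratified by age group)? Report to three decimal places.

OR_MH = Σ(aᵢdᵢ/nᵢ) / Σ(bᵢcᵢ/nᵢ), where nᵢ is the stratum total.
Stratum 1 (< 50 years): n = 478; a·d/n = 176·116/478 = 42.7113; b·c/n = 92·94/478 = 18.0921
Stratum 2 (≥ 50 years): n = 312; a·d/n = 67·141/312 = 30.2788; b·c/n = 63·41/312 = 8.2788
OR_MH = (42.7113 + 30.2788) / (18.0921 + 8.2788) = 72.9901 / 26.3709 = 2.76783

2.768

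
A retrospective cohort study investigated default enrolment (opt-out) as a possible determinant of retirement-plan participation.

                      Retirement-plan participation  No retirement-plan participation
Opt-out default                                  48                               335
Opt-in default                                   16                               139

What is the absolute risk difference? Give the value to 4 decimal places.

0.0221

Cells: a = 48, b = 335, c = 16, d = 139.
Risk in exposed = 48/383 = 0.125326; risk in unexposed = 16/155 = 0.103226.
Risk difference = 0.125326 − 0.103226 = 0.022101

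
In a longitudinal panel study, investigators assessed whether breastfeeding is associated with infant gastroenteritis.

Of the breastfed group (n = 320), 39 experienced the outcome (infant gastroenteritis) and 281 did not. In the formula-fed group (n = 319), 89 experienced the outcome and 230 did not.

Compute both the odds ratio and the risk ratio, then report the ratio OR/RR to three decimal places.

From the description: a = 39, b = 281, c = 89, d = 230.
OR = (39·230)/(281·89) = 8970/25009 = 0.35867
Risk in exposed = 39/320 = 0.12187; risk in unexposed = 89/319 = 0.27900; RR = 0.43683
OR/RR = 0.35867 / 0.43683 = 0.82107
The outcome is not rare, so the OR lies further from 1 than the RR.

0.821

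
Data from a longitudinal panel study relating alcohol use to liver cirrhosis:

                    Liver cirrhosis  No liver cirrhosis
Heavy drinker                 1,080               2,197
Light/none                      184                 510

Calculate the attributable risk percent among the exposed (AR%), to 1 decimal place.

19.6

Cells: a = 1080, b = 2197, c = 184, d = 510.
Risk in exposed = 1080/3277 = 0.32957; risk in unexposed = 184/694 = 0.26513.
RR = 0.32957/0.26513 = 1.24305
AR% = (RR − 1)/RR × 100 = (1.24305 − 1)/1.24305 × 100 = 19.5528%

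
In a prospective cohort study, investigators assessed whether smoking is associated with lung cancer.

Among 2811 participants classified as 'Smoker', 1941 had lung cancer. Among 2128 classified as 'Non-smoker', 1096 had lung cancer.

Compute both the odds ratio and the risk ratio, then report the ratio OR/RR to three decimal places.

From the description: a = 1941, b = 870, c = 1096, d = 1032.
OR = (1941·1032)/(870·1096) = 2003112/953520 = 2.10076
Risk in exposed = 1941/2811 = 0.69050; risk in unexposed = 1096/2128 = 0.51504; RR = 1.34068
OR/RR = 2.10076 / 1.34068 = 1.56693
The outcome is not rare, so the OR lies further from 1 than the RR.

1.567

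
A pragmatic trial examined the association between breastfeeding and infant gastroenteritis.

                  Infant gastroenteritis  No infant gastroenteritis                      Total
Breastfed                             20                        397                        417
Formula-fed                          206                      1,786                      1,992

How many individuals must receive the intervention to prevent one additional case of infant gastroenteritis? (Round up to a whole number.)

Risk in treated group = 20/417 = 0.04796; risk in control = 206/1992 = 0.10341.
Absolute risk reduction = 0.10341 − 0.04796 = 0.05545
NNT = 1 / ARR = 1 / 0.05545 = 18.034 → round up → 19

19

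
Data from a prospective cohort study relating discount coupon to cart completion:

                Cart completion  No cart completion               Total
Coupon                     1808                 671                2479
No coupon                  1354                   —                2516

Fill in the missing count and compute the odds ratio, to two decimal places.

2.31

The missing cell is in the unexposed row: 2516 − 1354 = 1162.
So a = 1808, b = 671, c = 1354, d = 1162.
OR = (a·d)/(b·c) = (1808 × 1162) / (671 × 1354) = 2100896 / 908534 = 2.31240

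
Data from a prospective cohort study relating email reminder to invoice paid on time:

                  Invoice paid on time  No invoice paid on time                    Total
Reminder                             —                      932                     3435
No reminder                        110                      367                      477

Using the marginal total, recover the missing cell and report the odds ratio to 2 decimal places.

8.96

The missing cell is in the exposed row: 3435 − 932 = 2503.
So a = 2503, b = 932, c = 110, d = 367.
OR = (a·d)/(b·c) = (2503 × 367) / (932 × 110) = 918601 / 102520 = 8.96021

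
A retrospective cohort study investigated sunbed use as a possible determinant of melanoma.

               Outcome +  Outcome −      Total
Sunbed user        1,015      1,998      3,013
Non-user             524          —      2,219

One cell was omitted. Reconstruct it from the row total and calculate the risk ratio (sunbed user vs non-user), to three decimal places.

The missing cell is in the unexposed row: 2219 − 524 = 1695.
So a = 1015, b = 1998, c = 524, d = 1695.
RR = [a/(a+b)] / [c/(c+d)] = (1015/3013) / (524/2219) = 0.33687/0.23614 = 1.42657

1.427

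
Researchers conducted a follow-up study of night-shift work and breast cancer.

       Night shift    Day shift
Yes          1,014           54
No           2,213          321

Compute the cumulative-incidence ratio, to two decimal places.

2.18

Reading the table with exposure as columns: a = 1014 (Night shift, case), b = 2213 (Night shift, non-case), c = 54 (Day shift, case), d = 321.
Risk in exposed = 1014/3227 = 0.31422; risk in unexposed = 54/375 = 0.14400.
RR = 0.31422 / 0.14400 = 2.18211
The risk among the exposed is 2.18 times that among the unexposed.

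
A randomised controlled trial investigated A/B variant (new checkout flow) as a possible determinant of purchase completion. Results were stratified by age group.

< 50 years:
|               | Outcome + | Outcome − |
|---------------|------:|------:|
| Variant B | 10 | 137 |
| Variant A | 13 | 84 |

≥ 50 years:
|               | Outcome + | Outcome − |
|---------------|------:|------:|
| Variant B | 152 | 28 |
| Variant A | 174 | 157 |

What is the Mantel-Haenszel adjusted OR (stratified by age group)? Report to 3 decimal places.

OR_MH = Σ(aᵢdᵢ/nᵢ) / Σ(bᵢcᵢ/nᵢ), where nᵢ is the stratum total.
Stratum 1 (< 50 years): n = 244; a·d/n = 10·84/244 = 3.4426; b·c/n = 137·13/244 = 7.2992
Stratum 2 (≥ 50 years): n = 511; a·d/n = 152·157/511 = 46.7006; b·c/n = 28·174/511 = 9.5342
OR_MH = (3.4426 + 46.7006) / (7.2992 + 9.5342) = 50.1432 / 16.8334 = 2.97879

2.979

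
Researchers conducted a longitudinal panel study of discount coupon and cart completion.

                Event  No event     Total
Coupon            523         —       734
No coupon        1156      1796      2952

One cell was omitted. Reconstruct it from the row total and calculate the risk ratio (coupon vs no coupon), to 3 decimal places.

The missing cell is in the exposed row: 734 − 523 = 211.
So a = 523, b = 211, c = 1156, d = 1796.
RR = [a/(a+b)] / [c/(c+d)] = (523/734) / (1156/2952) = 0.71253/0.39160 = 1.81955

1.820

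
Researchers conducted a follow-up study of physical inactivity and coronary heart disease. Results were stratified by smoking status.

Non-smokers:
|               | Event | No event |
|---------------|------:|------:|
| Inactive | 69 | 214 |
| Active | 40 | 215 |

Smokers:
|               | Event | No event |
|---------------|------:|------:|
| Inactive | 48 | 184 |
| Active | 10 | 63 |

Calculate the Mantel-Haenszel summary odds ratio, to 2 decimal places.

1.71

OR_MH = Σ(aᵢdᵢ/nᵢ) / Σ(bᵢcᵢ/nᵢ), where nᵢ is the stratum total.
Stratum 1 (Non-smokers): n = 538; a·d/n = 69·215/538 = 27.5743; b·c/n = 214·40/538 = 15.9108
Stratum 2 (Smokers): n = 305; a·d/n = 48·63/305 = 9.9148; b·c/n = 184·10/305 = 6.0328
OR_MH = (27.5743 + 9.9148) / (15.9108 + 6.0328) = 37.4891 / 21.9436 = 1.70843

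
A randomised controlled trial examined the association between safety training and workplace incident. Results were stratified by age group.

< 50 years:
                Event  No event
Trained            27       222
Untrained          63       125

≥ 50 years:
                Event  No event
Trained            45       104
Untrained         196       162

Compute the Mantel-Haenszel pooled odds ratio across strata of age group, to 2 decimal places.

0.31

OR_MH = Σ(aᵢdᵢ/nᵢ) / Σ(bᵢcᵢ/nᵢ), where nᵢ is the stratum total.
Stratum 1 (< 50 years): n = 437; a·d/n = 27·125/437 = 7.7231; b·c/n = 222·63/437 = 32.0046
Stratum 2 (≥ 50 years): n = 507; a·d/n = 45·162/507 = 14.3787; b·c/n = 104·196/507 = 40.2051
OR_MH = (7.7231 + 14.3787) / (32.0046 + 40.2051) = 22.1018 / 72.2097 = 0.30608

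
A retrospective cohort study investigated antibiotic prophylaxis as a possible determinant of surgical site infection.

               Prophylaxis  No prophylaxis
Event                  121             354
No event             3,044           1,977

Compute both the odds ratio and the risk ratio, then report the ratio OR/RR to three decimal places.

0.882

Reading the table with exposure as columns: a = 121 (Prophylaxis, case), b = 3044 (Prophylaxis, non-case), c = 354 (No prophylaxis, case), d = 1977.
OR = (121·1977)/(3044·354) = 239217/1077576 = 0.22200
Risk in exposed = 121/3165 = 0.03823; risk in unexposed = 354/2331 = 0.15187; RR = 0.25174
OR/RR = 0.22200 / 0.25174 = 0.88185
The outcome is not rare, so the OR lies further from 1 than the RR.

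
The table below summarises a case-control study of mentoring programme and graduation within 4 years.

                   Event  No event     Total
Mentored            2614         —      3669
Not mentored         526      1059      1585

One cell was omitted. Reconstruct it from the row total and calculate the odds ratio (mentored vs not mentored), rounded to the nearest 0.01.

The missing cell is in the exposed row: 3669 − 2614 = 1055.
So a = 2614, b = 1055, c = 526, d = 1059.
OR = (a·d)/(b·c) = (2614 × 1059) / (1055 × 526) = 2768226 / 554930 = 4.98842

4.99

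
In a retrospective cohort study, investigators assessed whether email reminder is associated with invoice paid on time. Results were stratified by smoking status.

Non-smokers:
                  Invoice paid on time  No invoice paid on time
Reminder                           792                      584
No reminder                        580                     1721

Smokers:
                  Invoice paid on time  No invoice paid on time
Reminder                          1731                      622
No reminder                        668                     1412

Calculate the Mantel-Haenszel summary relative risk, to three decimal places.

2.288

RR_MH = Σ(aᵢ·n₀ᵢ/nᵢ) / Σ(cᵢ·n₁ᵢ/nᵢ), with n₁ᵢ = aᵢ+bᵢ (exposed), n₀ᵢ = cᵢ+dᵢ (unexposed), nᵢ = n₁ᵢ+n₀ᵢ.
Stratum 1 (Non-smokers): n₁ = 1376, n₀ = 2301, n = 3677; a·n₀/n = 792·2301/3677 = 495.6193; c·n₁/n = 580·1376/3677 = 217.0465
Stratum 2 (Smokers): n₁ = 2353, n₀ = 2080, n = 4433; a·n₀/n = 1731·2080/4433 = 812.1994; c·n₁/n = 668·2353/4433 = 354.5689
RR_MH = (495.6193 + 812.1994) / (217.0465 + 354.5689) = 1307.8187 / 571.6154 = 2.28793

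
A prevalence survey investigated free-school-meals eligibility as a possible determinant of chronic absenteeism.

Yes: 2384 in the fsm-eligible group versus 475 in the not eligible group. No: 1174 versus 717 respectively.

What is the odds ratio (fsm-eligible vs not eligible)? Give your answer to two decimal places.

3.07

From the description: a = 2384, b = 1174, c = 475, d = 717.
OR = (a·d)/(b·c) = (2384 × 717) / (1174 × 475) = 1709328 / 557650 = 3.06523
The odds of chronic absenteeism are about 3.07 times as high in the fsm-eligible group.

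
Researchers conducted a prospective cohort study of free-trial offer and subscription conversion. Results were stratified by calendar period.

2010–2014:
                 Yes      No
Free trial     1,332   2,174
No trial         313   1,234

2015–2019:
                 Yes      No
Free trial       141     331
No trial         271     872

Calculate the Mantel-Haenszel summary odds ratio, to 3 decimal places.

2.110

OR_MH = Σ(aᵢdᵢ/nᵢ) / Σ(bᵢcᵢ/nᵢ), where nᵢ is the stratum total.
Stratum 1 (2010–2014): n = 5053; a·d/n = 1332·1234/5053 = 325.2895; b·c/n = 2174·313/5053 = 134.6650
Stratum 2 (2015–2019): n = 1615; a·d/n = 141·872/1615 = 76.1313; b·c/n = 331·271/1615 = 55.5424
OR_MH = (325.2895 + 76.1313) / (134.6650 + 55.5424) = 401.4208 / 190.2074 = 2.11044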